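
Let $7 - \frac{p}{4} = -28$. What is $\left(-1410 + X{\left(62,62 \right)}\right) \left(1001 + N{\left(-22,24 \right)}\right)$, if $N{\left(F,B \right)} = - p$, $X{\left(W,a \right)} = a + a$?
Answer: $-1107246$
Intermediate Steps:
$p = 140$ ($p = 28 - -112 = 28 + 112 = 140$)
$X{\left(W,a \right)} = 2 a$
$N{\left(F,B \right)} = -140$ ($N{\left(F,B \right)} = \left(-1\right) 140 = -140$)
$\left(-1410 + X{\left(62,62 \right)}\right) \left(1001 + N{\left(-22,24 \right)}\right) = \left(-1410 + 2 \cdot 62\right) \left(1001 - 140\right) = \left(-1410 + 124\right) 861 = \left(-1286\right) 861 = -1107246$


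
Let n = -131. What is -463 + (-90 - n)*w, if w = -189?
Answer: -8212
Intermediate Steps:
-463 + (-90 - n)*w = -463 + (-90 - 1*(-131))*(-189) = -463 + (-90 + 131)*(-189) = -463 + 41*(-189) = -463 - 7749 = -8212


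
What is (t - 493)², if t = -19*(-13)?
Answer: 60516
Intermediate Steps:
t = 247
(t - 493)² = (247 - 493)² = (-246)² = 60516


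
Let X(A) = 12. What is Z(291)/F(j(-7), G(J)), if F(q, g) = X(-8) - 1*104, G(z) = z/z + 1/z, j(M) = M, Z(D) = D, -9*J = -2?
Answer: -291/92 ≈ -3.1630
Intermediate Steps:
J = 2/9 (J = -1/9*(-2) = 2/9 ≈ 0.22222)
G(z) = 1 + 1/z
F(q, g) = -92 (F(q, g) = 12 - 1*104 = 12 - 104 = -92)
Z(291)/F(j(-7), G(J)) = 291/(-92) = 291*(-1/92) = -291/92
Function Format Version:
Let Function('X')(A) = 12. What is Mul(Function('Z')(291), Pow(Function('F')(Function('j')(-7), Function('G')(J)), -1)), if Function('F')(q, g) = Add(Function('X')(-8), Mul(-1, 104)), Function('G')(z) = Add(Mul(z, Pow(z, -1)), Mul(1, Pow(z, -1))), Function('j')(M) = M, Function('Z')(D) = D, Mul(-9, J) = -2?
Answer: Rational(-291, 92) ≈ -3.1630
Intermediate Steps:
J = Rational(2, 9) (J = Mul(Rational(-1, 9), -2) = Rational(2, 9) ≈ 0.22222)
Function('G')(z) = Add(1, Pow(z, -1))
Function('F')(q, g) = -92 (Function('F')(q, g) = Add(12, Mul(-1, 104)) = Add(12, -104) = -92)
Mul(Function('Z')(291), Pow(Function('F')(Function('j')(-7), Function('G')(J)), -1)) = Mul(291, Pow(-92, -1)) = Mul(291, Rational(-1, 92)) = Rational(-291, 92)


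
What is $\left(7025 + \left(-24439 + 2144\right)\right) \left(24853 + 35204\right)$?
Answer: $-917070390$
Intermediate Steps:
$\left(7025 + \left(-24439 + 2144\right)\right) \left(24853 + 35204\right) = \left(7025 - 22295\right) 60057 = \left(-15270\right) 60057 = -917070390$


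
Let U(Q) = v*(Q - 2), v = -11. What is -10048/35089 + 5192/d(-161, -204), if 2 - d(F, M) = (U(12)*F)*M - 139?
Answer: -36121051000/126775890309 ≈ -0.28492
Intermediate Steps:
U(Q) = 22 - 11*Q (U(Q) = -11*(Q - 2) = -11*(-2 + Q) = 22 - 11*Q)
d(F, M) = 141 + 110*F*M (d(F, M) = 2 - (((22 - 11*12)*F)*M - 139) = 2 - (((22 - 132)*F)*M - 139) = 2 - ((-110*F)*M - 139) = 2 - (-110*F*M - 139) = 2 - (-139 - 110*F*M) = 2 + (139 + 110*F*M) = 141 + 110*F*M)
-10048/35089 + 5192/d(-161, -204) = -10048/35089 + 5192/(141 + 110*(-161)*(-204)) = -10048*1/35089 + 5192/(141 + 3612840) = -10048/35089 + 5192/3612981 = -36121051000/126775890309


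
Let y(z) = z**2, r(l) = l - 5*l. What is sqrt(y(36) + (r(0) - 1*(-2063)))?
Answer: sqrt(3359) ≈ 57.957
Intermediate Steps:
r(l) = -4*l
sqrt(y(36) + (r(0) - 1*(-2063))) = sqrt(36**2 + (-4*0 - 1*(-2063))) = sqrt(1296 + (0 + 2063)) = sqrt(1296 + 2063) = sqrt(3359)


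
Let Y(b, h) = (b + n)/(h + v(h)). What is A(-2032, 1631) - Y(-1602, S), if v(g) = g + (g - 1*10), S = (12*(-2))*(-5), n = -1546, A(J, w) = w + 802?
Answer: 427349/175 ≈ 2442.0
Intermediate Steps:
A(J, w) = 802 + w
S = 120 (S = -24*(-5) = 120)
v(g) = -10 + 2*g (v(g) = g + (g - 10) = g + (-10 + g) = -10 + 2*g)
Y(b, h) = (-1546 + b)/(-10 + 3*h) (Y(b, h) = (b - 1546)/(h + (-10 + 2*h)) = (-1546 + b)/(-10 + 3*h))
A(-2032, 1631) - Y(-1602, S) = (802 + 1631) - (-1546 - 1602)/(-10 + 3*120) = 2433 - (-3148)/(-10 + 360) = 2433 - (-3148)/350 = 2433 - 1*(-1574/175) = 2433 + 1574/175 = 427349/175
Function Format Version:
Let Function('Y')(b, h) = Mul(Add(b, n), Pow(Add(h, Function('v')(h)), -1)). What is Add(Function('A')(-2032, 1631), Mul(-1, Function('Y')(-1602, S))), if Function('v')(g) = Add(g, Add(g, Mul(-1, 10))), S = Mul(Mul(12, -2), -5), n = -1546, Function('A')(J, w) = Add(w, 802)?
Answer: Rational(427349, 175) ≈ 2442.0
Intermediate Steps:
Function('A')(J, w) = Add(802, w)
S = 120 (S = Mul(-24, -5) = 120)
Function('v')(g) = Add(-10, Mul(2, g)) (Function('v')(g) = Add(g, Add(g, -10)) = Add(g, Add(-10, g)) = Add(-10, Mul(2, g)))
Function('Y')(b, h) = Mul(Pow(Add(-10, Mul(3, h)), -1), Add(-1546, b)) (Function('Y')(b, h) = Mul(Add(b, -1546), Pow(Add(h, Add(-10, Mul(2, h))), -1)) = Mul(Add(-1546, b), Pow(Add(-10, Mul(3, h)), -1)) = Mul(Pow(Add(-10, Mul(3, h)), -1), Add(-1546, b)))
Add(Function('A')(-2032, 1631), Mul(-1, Function('Y')(-1602, S))) = Add(Add(802, 1631), Mul(-1, Mul(Pow(Add(-10, Mul(3, 120)), -1), Add(-1546, -1602)))) = Add(2433, Mul(-1, Mul(Pow(Add(-10, 360), -1), -3148))) = Add(2433, Mul(-1, Mul(Pow(350, -1), -3148))) = Add(2433, Mul(-1, Mul(Rational(1, 350), -3148))) = Add(2433, Mul(-1, Rational(-1574, 175))) = Add(2433, Rational(1574, 175)) = Rational(427349, 175)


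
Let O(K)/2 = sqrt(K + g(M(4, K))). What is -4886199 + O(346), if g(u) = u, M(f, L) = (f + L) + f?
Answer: -4886199 + 20*sqrt(7) ≈ -4.8861e+6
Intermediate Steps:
M(f, L) = L + 2*f (M(f, L) = (L + f) + f = L + 2*f)
O(K) = 2*sqrt(8 + 2*K) (O(K) = 2*sqrt(K + (K + 2*4)) = 2*sqrt(K + (K + 8)) = 2*sqrt(K + (8 + K)) = 2*sqrt(8 + 2*K))
-4886199 + O(346) = -4886199 + 2*sqrt(8 + 2*346) = -4886199 + 2*sqrt(8 + 692) = -4886199 + 2*sqrt(700) = -4886199 + 2*(10*sqrt(7)) = -4886199 + 20*sqrt(7)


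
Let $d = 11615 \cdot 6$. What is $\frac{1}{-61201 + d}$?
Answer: $\frac{1}{8489} \approx 0.0001178$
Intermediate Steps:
$d = 69690$
$\frac{1}{-61201 + d} = \frac{1}{-61201 + 69690} = \frac{1}{8489}$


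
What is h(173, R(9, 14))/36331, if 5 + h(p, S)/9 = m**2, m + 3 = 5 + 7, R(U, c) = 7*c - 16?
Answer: 684/36331 ≈ 0.018827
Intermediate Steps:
R(U, c) = -16 + 7*c
m = 9 (m = -3 + (5 + 7) = -3 + 12 = 9)
h(p, S) = 684 (h(p, S) = -45 + 9*9**2 = -45 + 9*81 = -45 + 729 = 684)
h(173, R(9, 14))/36331 = 684/36331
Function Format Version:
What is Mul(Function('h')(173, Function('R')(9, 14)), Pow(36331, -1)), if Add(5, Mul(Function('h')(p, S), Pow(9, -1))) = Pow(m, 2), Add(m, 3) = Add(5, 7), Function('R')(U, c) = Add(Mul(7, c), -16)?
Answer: Rational(684, 36331) ≈ 0.018827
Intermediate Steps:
Function('R')(U, c) = Add(-16, Mul(7, c))
m = 9 (m = Add(-3, Add(5, 7)) = Add(-3, 12) = 9)
Function('h')(p, S) = 684 (Function('h')(p, S) = Add(-45, Mul(9, Pow(9, 2))) = Add(-45, Mul(9, 81)) = Add(-45, 729) = 684)
Mul(Function('h')(173, Function('R')(9, 14)), Pow(36331, -1)) = Mul(684, Pow(36331, -1)) = Mul(684, Rational(1, 36331)) = Rational(684, 36331)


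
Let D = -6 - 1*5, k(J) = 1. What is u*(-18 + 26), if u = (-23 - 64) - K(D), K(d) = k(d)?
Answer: -704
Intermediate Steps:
D = -11 (D = -6 - 5 = -11)
K(d) = 1
u = -88 (u = (-23 - 64) - 1*1 = -87 - 1 = -88)
u*(-18 + 26) = -88*(-18 + 26) = -88*8 = -704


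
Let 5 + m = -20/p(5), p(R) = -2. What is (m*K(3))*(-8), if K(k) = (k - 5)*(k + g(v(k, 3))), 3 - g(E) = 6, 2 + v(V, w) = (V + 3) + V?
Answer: 0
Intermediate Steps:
v(V, w) = 1 + 2*V (v(V, w) = -2 + ((V + 3) + V) = -2 + ((3 + V) + V) = -2 + (3 + 2*V) = 1 + 2*V)
g(E) = -3 (g(E) = 3 - 1*6 = 3 - 6 = -3)
K(k) = (-5 + k)*(-3 + k) (K(k) = (k - 5)*(k - 3) = (-5 + k)*(-3 + k))
m = 5 (m = -5 - 20/(-2) = -5 - 20*(-½) = -5 + 10 = 5)
(m*K(3))*(-8) = (5*(15 + 3² - 8*3))*(-8) = (5*(15 + 9 - 24))*(-8) = (5*0)*(-8) = 0*(-8) = 0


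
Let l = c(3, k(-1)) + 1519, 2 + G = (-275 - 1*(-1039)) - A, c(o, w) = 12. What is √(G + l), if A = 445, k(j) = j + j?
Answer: 2*√462 ≈ 42.988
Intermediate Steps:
k(j) = 2*j
G = 317 (G = -2 + ((-275 - 1*(-1039)) - 1*445) = -2 + ((-275 + 1039) - 445) = -2 + (764 - 445) = -2 + 319 = 317)
l = 1531 (l = 12 + 1519 = 1531)
√(G + l) = √(317 + 1531) = √1848 = 2*√462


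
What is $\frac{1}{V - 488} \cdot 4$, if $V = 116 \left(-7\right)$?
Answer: $- \frac{1}{325} \approx -0.0030769$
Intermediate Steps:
$V = -812$
$\frac{1}{V - 488} \cdot 4 = \frac{1}{-812 - 488} \cdot 4 = \frac{1}{-1300} \cdot 4 = \left(- \frac{1}{1300}\right) 4 = - \frac{1}{325}$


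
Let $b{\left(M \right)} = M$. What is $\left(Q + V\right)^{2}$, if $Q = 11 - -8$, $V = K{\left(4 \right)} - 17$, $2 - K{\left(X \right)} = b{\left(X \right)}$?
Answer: $0$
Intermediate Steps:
$K{\left(X \right)} = 2 - X$
$V = -19$ ($V = \left(2 - 4\right) - 17 = -2 - 17 = -19$)
$Q = 19$ ($Q = 11 + 8 = 19$)
$\left(Q + V\right)^{2} = \left(19 - 19\right)^{2} = 0^{2} = 0$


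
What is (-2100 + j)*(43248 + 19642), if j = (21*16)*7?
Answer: 15848280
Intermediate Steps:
j = 2352 (j = 336*7 = 2352)
(-2100 + j)*(43248 + 19642) = (-2100 + 2352)*(43248 + 19642) = 252*62890 = 15848280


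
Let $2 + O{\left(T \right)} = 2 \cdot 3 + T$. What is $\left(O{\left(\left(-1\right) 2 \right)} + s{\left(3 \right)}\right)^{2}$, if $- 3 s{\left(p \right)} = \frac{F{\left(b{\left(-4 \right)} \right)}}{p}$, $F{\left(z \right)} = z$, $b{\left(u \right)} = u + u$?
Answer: $\frac{676}{81} \approx 8.3457$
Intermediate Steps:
$b{\left(u \right)} = 2 u$
$s{\left(p \right)} = \frac{8}{3 p}$ ($s{\left(p \right)} = - \frac{2 \left(-4\right) \frac{1}{p}}{3} = - \frac{\left(-8\right) \frac{1}{p}}{3} = \frac{8}{3 p}$)
$O{\left(T \right)} = 4 + T$ ($O{\left(T \right)} = -2 + \left(2 \cdot 3 + T\right) = -2 + \left(6 + T\right) = 4 + T$)
$\left(O{\left(\left(-1\right) 2 \right)} + s{\left(3 \right)}\right)^{2} = \left(\left(4 - 2\right) + \frac{8}{3 \cdot 3}\right)^{2} = \left(\left(4 - 2\right) + \frac{8}{3} \cdot \frac{1}{3}\right)^{2} = \left(2 + \frac{8}{9}\right)^{2} = \left(\frac{26}{9}\right)^{2} = \frac{676}{81}$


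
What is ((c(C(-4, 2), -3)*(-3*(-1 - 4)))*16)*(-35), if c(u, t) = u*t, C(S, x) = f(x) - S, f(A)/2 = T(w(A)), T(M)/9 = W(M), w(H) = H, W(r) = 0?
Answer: 100800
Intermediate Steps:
T(M) = 0 (T(M) = 9*0 = 0)
f(A) = 0 (f(A) = 2*0 = 0)
C(S, x) = -S (C(S, x) = 0 - S = -S)
c(u, t) = t*u
((c(C(-4, 2), -3)*(-3*(-1 - 4)))*16)*(-35) = (((-(-3)*(-4))*(-3*(-1 - 4)))*16)*(-35) = (((-3*4)*(-3*(-5)))*16)*(-35) = (-12*15*16)*(-35) = -180*16*(-35) = -2880*(-35) = 100800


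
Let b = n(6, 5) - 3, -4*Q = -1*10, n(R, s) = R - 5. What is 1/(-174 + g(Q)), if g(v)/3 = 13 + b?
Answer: -1/141 ≈ -0.0070922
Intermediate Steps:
n(R, s) = -5 + R
Q = 5/2 (Q = -(-1)*10/4 = -¼*(-10) = 5/2 ≈ 2.5000)
b = -2 (b = (-5 + 6) - 3 = 1 - 3 = -2)
g(v) = 33 (g(v) = 3*(13 - 2) = 3*11 = 33)
1/(-174 + g(Q)) = 1/(-174 + 33) = 1/(-141) = -1/141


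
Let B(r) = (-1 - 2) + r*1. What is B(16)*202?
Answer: 2626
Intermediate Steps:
B(r) = -3 + r
B(16)*202 = (-3 + 16)*202 = 13*202 = 2626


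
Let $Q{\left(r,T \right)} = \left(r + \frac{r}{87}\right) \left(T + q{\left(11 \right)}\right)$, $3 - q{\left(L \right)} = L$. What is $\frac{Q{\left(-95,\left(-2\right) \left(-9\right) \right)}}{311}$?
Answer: $- \frac{83600}{27057} \approx -3.0898$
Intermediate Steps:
$q{\left(L \right)} = 3 - L$
$Q{\left(r,T \right)} = \frac{88 r \left(-8 + T\right)}{87}$ ($Q{\left(r,T \right)} = \left(r + \frac{r}{87}\right) \left(T + \left(3 - 11\right)\right) = \left(r + r \frac{1}{87}\right) \left(T + \left(3 - 11\right)\right) = \left(r + \frac{r}{87}\right) \left(T - 8\right) = \frac{88 r}{87} \left(-8 + T\right) = \frac{88 r \left(-8 + T\right)}{87}$)
$\frac{Q{\left(-95,\left(-2\right) \left(-9\right) \right)}}{311} = \frac{\frac{88}{87} \left(-95\right) \left(-8 - -18\right)}{311} = \frac{88}{87} \left(-95\right) \left(-8 + 18\right) \frac{1}{311} = \frac{88}{87} \left(-95\right) 10 \cdot \frac{1}{311} = \left(- \frac{83600}{87}\right) \frac{1}{311} = - \frac{83600}{27057}$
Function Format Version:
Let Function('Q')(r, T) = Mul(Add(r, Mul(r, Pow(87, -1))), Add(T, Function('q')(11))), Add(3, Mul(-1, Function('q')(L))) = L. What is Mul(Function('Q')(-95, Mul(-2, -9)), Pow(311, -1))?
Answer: Rational(-83600, 27057) ≈ -3.0898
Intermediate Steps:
Function('q')(L) = Add(3, Mul(-1, L))
Function('Q')(r, T) = Mul(Rational(88, 87), r, Add(-8, T)) (Function('Q')(r, T) = Mul(Add(r, Mul(r, Pow(87, -1))), Add(T, Add(3, Mul(-1, 11)))) = Mul(Add(r, Mul(r, Rational(1, 87))), Add(T, Add(3, -11))) = Mul(Add(r, Mul(Rational(1, 87), r)), Add(T, -8)) = Mul(Mul(Rational(88, 87), r), Add(-8, T)) = Mul(Rational(88, 87), r, Add(-8, T)))
Mul(Function('Q')(-95, Mul(-2, -9)), Pow(311, -1)) = Mul(Mul(Rational(88, 87), -95, Add(-8, Mul(-2, -9))), Pow(311, -1)) = Mul(Mul(Rational(88, 87), -95, Add(-8, 18)), Rational(1, 311)) = Mul(Mul(Rational(88, 87), -95, 10), Rational(1, 311)) = Mul(Rational(-83600, 87), Rational(1, 311)) = Rational(-83600, 27057)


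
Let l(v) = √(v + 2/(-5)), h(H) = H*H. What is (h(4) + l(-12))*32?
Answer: 512 + 32*I*√310/5 ≈ 512.0 + 112.68*I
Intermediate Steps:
h(H) = H²
l(v) = √(-⅖ + v) (l(v) = √(v + 2*(-⅕)) = √(v - ⅖) = √(-⅖ + v))
(h(4) + l(-12))*32 = (4² + √(-10 + 25*(-12))/5)*32 = (16 + √(-10 - 300)/5)*32 = (16 + √(-310)/5)*32 = (16 + (I*√310)/5)*32 = (16 + I*√310/5)*32 = 512 + 32*I*√310/5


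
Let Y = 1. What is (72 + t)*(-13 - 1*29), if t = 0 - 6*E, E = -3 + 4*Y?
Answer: -2772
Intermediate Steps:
E = 1 (E = -3 + 4*1 = -3 + 4 = 1)
t = -6 (t = 0 - 6*1 = 0 - 6 = -6)
(72 + t)*(-13 - 1*29) = (72 - 6)*(-13 - 1*29) = 66*(-13 - 29) = 66*(-42) = -2772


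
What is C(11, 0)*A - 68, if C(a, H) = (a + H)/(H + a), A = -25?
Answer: -93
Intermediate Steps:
C(a, H) = 1 (C(a, H) = (H + a)/(H + a) = 1)
C(11, 0)*A - 68 = 1*(-25) - 68 = -25 - 68 = -93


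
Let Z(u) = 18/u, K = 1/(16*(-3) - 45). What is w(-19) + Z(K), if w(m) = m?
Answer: -1693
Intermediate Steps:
K = -1/93 (K = 1/(-48 - 45) = 1/(-93) = -1/93 ≈ -0.010753)
w(-19) + Z(K) = -19 + 18/(-1/93) = -19 + 18*(-93) = -19 - 1674 = -1693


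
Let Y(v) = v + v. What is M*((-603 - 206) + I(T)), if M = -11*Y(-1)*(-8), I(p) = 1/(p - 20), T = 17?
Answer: 427328/3 ≈ 1.4244e+5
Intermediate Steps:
Y(v) = 2*v
I(p) = 1/(-20 + p)
M = -176 (M = -22*(-1)*(-8) = -11*(-2)*(-8) = 22*(-8) = -176)
M*((-603 - 206) + I(T)) = -176*((-603 - 206) + 1/(-20 + 17)) = -176*(-809 + 1/(-3)) = -176*(-809 - 1/3) = -176*(-2428/3) = 427328/3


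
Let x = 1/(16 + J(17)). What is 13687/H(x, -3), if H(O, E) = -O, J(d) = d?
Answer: -451671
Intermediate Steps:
x = 1/33 (x = 1/(16 + 17) = 1/33 ≈ 0.030303)
13687/H(x, -3) = 13687/((-1*1/33)) = 13687/(-1/33) = 13687*(-33) = -451671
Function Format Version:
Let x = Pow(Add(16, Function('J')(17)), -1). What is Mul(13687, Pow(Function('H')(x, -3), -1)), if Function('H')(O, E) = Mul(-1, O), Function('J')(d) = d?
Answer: -451671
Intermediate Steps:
x = Rational(1, 33) (x = Pow(Add(16, 17), -1) = Pow(33, -1) = Rational(1, 33) ≈ 0.030303)
Mul(13687, Pow(Function('H')(x, -3), -1)) = Mul(13687, Pow(Mul(-1, Rational(1, 33)), -1)) = Mul(13687, Pow(Rational(-1, 33), -1)) = Mul(13687, -33) = -451671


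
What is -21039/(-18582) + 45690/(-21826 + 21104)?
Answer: -7314223/117686 ≈ -62.150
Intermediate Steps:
-21039/(-18582) + 45690/(-21826 + 21104) = -21039*(-1/18582) + 45690/(-722) = 7013/6194 + 45690*(-1/722) = 7013/6194 - 22845/361 = -7314223/117686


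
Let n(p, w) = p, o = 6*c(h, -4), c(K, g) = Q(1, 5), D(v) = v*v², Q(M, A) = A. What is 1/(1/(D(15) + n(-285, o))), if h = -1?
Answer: 3090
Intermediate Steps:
D(v) = v³
c(K, g) = 5
o = 30 (o = 6*5 = 30)
1/(1/(D(15) + n(-285, o))) = 1/(1/(15³ - 285)) = 1/(1/(3375 - 285)) = 1/(1/3090) = 3090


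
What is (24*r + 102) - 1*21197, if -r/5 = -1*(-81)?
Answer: -30815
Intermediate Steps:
r = -405 (r = -(-5)*(-81) = -5*81 = -405)
(24*r + 102) - 1*21197 = (24*(-405) + 102) - 1*21197 = (-9720 + 102) - 21197 = -9618 - 21197 = -30815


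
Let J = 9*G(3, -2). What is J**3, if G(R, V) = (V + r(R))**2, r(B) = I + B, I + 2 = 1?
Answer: 0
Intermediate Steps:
I = -1 (I = -2 + 1 = -1)
r(B) = -1 + B
G(R, V) = (-1 + R + V)**2 (G(R, V) = (V + (-1 + R))**2 = (-1 + R + V)**2)
J = 0 (J = 9*(-1 + 3 - 2)**2 = 9*0**2 = 9*0 = 0)
J**3 = 0**3 = 0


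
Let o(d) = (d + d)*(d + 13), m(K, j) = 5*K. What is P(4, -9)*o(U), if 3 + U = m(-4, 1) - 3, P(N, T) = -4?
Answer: -2704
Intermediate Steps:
U = -26 (U = -3 + (5*(-4) - 3) = -3 + (-20 - 3) = -3 - 23 = -26)
o(d) = 2*d*(13 + d) (o(d) = (2*d)*(13 + d) = 2*d*(13 + d))
P(4, -9)*o(U) = -8*(-26)*(13 - 26) = -8*(-26)*(-13) = -4*676 = -2704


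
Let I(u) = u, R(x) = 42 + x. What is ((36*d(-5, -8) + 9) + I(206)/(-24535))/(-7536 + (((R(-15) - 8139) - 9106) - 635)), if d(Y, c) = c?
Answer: 6845471/622919115 ≈ 0.010989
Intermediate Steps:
((36*d(-5, -8) + 9) + I(206)/(-24535))/(-7536 + (((R(-15) - 8139) - 9106) - 635)) = ((36*(-8) + 9) + 206/(-24535))/(-7536 + ((((42 - 15) - 8139) - 9106) - 635)) = ((-288 + 9) + 206*(-1/24535))/(-7536 + (((27 - 8139) - 9106) - 635)) = (-279 - 206/24535)/(-7536 + ((-8112 - 9106) - 635)) = -6845471/(24535*(-7536 + (-17218 - 635))) = -6845471/(24535*(-7536 - 17853)) = -6845471/24535/(-25389) = -6845471/24535*(-1/25389) = 6845471/622919115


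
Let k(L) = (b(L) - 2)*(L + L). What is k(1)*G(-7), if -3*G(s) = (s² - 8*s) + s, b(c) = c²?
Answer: 196/3 ≈ 65.333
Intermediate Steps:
G(s) = -s²/3 + 7*s/3 (G(s) = -((s² - 8*s) + s)/3 = -(s² - 7*s)/3 = -s²/3 + 7*s/3)
k(L) = 2*L*(-2 + L²) (k(L) = (L² - 2)*(L + L) = (-2 + L²)*(2*L) = 2*L*(-2 + L²))
k(1)*G(-7) = (2*1*(-2 + 1²))*((⅓)*(-7)*(7 - 1*(-7))) = (2*1*(-2 + 1))*((⅓)*(-7)*(7 + 7)) = (2*1*(-1))*((⅓)*(-7)*14) = -2*(-98/3) = 196/3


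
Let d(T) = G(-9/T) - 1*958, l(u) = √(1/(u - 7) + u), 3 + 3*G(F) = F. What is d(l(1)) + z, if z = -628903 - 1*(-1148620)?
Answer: 518758 - 3*√30/5 ≈ 5.1875e+5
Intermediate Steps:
G(F) = -1 + F/3
l(u) = √(u + 1/(-7 + u)) (l(u) = √(1/(-7 + u) + u) = √(u + 1/(-7 + u)))
d(T) = -959 - 3/T (d(T) = (-1 + (-9/T)/3) - 1*958 = (-1 - 3/T) - 958 = -959 - 3/T)
z = 519717 (z = -628903 + 1148620 = 519717)
d(l(1)) + z = (-959 - 3*1/(√(-1/(-7 + 1))*√(-1 - (-7 + 1)))) + 519717 = (-959 - 3*√5/(5*√(-1/(-6)))) + 519717 = (-959 - 3*√30/5) + 519717 = 518758 - 3*√30/5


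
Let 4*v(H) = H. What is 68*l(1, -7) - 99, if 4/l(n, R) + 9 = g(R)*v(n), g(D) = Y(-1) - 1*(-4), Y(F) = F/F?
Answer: -4157/31 ≈ -134.10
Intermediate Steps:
Y(F) = 1
v(H) = H/4
g(D) = 5 (g(D) = 1 - 1*(-4) = 1 + 4 = 5)
l(n, R) = 4/(-9 + 5*n/4) (l(n, R) = 4/(-9 + 5*(n/4)) = 4/(-9 + 5*n/4))
68*l(1, -7) - 99 = 68*(16/(-36 + 5*1)) - 99 = 68*(16/(-36 + 5)) - 99 = 68*(16/(-31)) - 99 = 68*(16*(-1/31)) - 99 = 68*(-16/31) - 99 = -1088/31 - 99 = -4157/31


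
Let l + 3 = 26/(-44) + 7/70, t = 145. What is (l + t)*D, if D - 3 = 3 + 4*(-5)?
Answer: -108962/55 ≈ -1981.1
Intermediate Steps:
D = -14 (D = 3 + (3 + 4*(-5)) = 3 + (3 - 20) = 3 - 17 = -14)
l = -192/55 (l = -3 + (26/(-44) + 7/70) = -3 + (26*(-1/44) + 7*(1/70)) = -3 + (-13/22 + 1/10) = -3 - 27/55 = -192/55 ≈ -3.4909)
(l + t)*D = (-192/55 + 145)*(-14) = (7783/55)*(-14) = -108962/55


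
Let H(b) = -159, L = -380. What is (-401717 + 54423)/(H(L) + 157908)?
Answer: -347294/157749 ≈ -2.2016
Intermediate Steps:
(-401717 + 54423)/(H(L) + 157908) = (-401717 + 54423)/(-159 + 157908) = -347294/157749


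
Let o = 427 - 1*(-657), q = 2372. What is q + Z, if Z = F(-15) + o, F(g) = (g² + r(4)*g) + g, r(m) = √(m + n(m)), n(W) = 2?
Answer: 3666 - 15*√6 ≈ 3629.3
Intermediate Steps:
r(m) = √(2 + m) (r(m) = √(m + 2) = √(2 + m))
o = 1084 (o = 427 + 657 = 1084)
F(g) = g + g² + g*√6 (F(g) = (g² + √(2 + 4)*g) + g = (g² + √6*g) + g = (g² + g*√6) + g = g + g² + g*√6)
Z = 1294 - 15*√6 (Z = -15*(1 - 15 + √6) + 1084 = -15*(-14 + √6) + 1084 = (210 - 15*√6) + 1084 = 1294 - 15*√6 ≈ 1257.3)
q + Z = 2372 + (1294 - 15*√6) = 3666 - 15*√6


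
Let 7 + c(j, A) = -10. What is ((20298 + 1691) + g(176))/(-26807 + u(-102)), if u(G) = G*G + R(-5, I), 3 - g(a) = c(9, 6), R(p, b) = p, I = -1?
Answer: -22009/16408 ≈ -1.3414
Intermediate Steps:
c(j, A) = -17 (c(j, A) = -7 - 10 = -17)
g(a) = 20 (g(a) = 3 - 1*(-17) = 3 + 17 = 20)
u(G) = -5 + G² (u(G) = G*G - 5 = G² - 5 = -5 + G²)
((20298 + 1691) + g(176))/(-26807 + u(-102)) = ((20298 + 1691) + 20)/(-26807 + (-5 + (-102)²)) = (21989 + 20)/(-26807 + (-5 + 10404)) = 22009/(-26807 + 10399) = 22009/(-16408) = 22009*(-1/16408) = -22009/16408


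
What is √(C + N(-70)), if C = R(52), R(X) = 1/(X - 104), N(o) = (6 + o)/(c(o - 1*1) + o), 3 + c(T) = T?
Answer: √2587/78 ≈ 0.65208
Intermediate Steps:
c(T) = -3 + T
N(o) = (6 + o)/(-4 + 2*o) (N(o) = (6 + o)/((-3 + (o - 1*1)) + o) = (6 + o)/((-3 + (o - 1)) + o) = (6 + o)/((-3 + (-1 + o)) + o) = (6 + o)/((-4 + o) + o) = (6 + o)/(-4 + 2*o))
R(X) = 1/(-104 + X)
C = -1/52 (C = 1/(-104 + 52) = 1/(-52) = -1/52 ≈ -0.019231)
√(C + N(-70)) = √(-1/52 + (6 - 70)/(2*(-2 - 70))) = √(-1/52 + (½)*(-64)/(-72)) = √(-1/52 + (½)*(-1/72)*(-64)) = √(-1/52 + 4/9) = √(199/468) = √2587/78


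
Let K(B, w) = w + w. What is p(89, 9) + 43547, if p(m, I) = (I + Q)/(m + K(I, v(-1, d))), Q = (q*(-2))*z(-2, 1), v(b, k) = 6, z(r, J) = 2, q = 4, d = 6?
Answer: 4398240/101 ≈ 43547.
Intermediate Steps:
K(B, w) = 2*w
Q = -16 (Q = (4*(-2))*2 = -8*2 = -16)
p(m, I) = (-16 + I)/(12 + m) (p(m, I) = (I - 16)/(m + 2*6) = (-16 + I)/(m + 12) = (-16 + I)/(12 + m))
p(89, 9) + 43547 = (-16 + 9)/(12 + 89) + 43547 = -7/101 + 43547 = 4398240/101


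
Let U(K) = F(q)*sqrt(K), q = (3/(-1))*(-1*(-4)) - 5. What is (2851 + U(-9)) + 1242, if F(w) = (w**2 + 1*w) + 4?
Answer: 4093 + 828*I ≈ 4093.0 + 828.0*I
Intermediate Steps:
q = -17 (q = (3*(-1))*4 - 5 = -3*4 - 5 = -12 - 5 = -17)
F(w) = 4 + w + w**2 (F(w) = (w**2 + w) + 4 = (w + w**2) + 4 = 4 + w + w**2)
U(K) = 276*sqrt(K) (U(K) = (4 - 17 + (-17)**2)*sqrt(K) = (4 - 17 + 289)*sqrt(K) = 276*sqrt(K))
(2851 + U(-9)) + 1242 = (2851 + 276*sqrt(-9)) + 1242 = (2851 + 276*(3*I)) + 1242 = (2851 + 828*I) + 1242 = 4093 + 828*I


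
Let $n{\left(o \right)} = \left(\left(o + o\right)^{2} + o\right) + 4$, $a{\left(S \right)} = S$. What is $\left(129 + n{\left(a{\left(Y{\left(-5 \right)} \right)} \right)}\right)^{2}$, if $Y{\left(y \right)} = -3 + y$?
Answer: $145161$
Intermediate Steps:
$n{\left(o \right)} = 4 + o + 4 o^{2}$ ($n{\left(o \right)} = \left(\left(2 o\right)^{2} + o\right) + 4 = \left(4 o^{2} + o\right) + 4 = \left(o + 4 o^{2}\right) + 4 = 4 + o + 4 o^{2}$)
$\left(129 + n{\left(a{\left(Y{\left(-5 \right)} \right)} \right)}\right)^{2} = \left(129 + \left(4 - 8 + 4 \left(-3 - 5\right)^{2}\right)\right)^{2} = \left(129 + \left(4 - 8 + 4 \left(-8\right)^{2}\right)\right)^{2} = \left(129 + \left(4 - 8 + 4 \cdot 64\right)\right)^{2} = \left(129 + \left(4 - 8 + 256\right)\right)^{2} = \left(129 + 252\right)^{2} = 381^{2} = 145161$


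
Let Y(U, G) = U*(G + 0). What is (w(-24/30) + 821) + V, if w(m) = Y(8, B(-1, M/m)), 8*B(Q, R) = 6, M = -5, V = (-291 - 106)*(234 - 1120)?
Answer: 352569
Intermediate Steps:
V = 351742 (V = -397*(-886) = 351742)
B(Q, R) = 3/4 (B(Q, R) = (1/8)*6 = 3/4)
Y(U, G) = G*U (Y(U, G) = U*G = G*U)
w(m) = 6 (w(m) = (3/4)*8 = 6)
(w(-24/30) + 821) + V = (6 + 821) + 351742 = 827 + 351742 = 352569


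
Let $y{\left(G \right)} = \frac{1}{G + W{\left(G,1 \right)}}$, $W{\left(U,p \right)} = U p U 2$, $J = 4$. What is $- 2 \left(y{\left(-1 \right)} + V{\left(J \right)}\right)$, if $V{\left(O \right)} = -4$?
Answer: $6$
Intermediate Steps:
$W{\left(U,p \right)} = 2 p U^{2}$ ($W{\left(U,p \right)} = p U^{2} \cdot 2 = 2 p U^{2}$)
$y{\left(G \right)} = \frac{1}{G + 2 G^{2}}$ ($y{\left(G \right)} = \frac{1}{G + 2 \cdot 1 G^{2}} = \frac{1}{G + 2 G^{2}}$)
$- 2 \left(y{\left(-1 \right)} + V{\left(J \right)}\right) = - 2 \left(\frac{1}{\left(-1\right) \left(1 + 2 \left(-1\right)\right)} - 4\right) = - 2 \left(- \frac{1}{1 - 2} - 4\right) = - 2 \left(- \frac{1}{-1} - 4\right) = - 2 \left(\left(-1\right) \left(-1\right) - 4\right) = - 2 \left(1 - 4\right) = \left(-2\right) \left(-3\right) = 6$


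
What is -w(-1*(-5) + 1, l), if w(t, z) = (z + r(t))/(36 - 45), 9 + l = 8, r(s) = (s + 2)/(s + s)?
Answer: -1/27 ≈ -0.037037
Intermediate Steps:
r(s) = (2 + s)/(2*s) (r(s) = (2 + s)/((2*s)) = (2 + s)*(1/(2*s)) = (2 + s)/(2*s))
l = -1 (l = -9 + 8 = -1)
w(t, z) = -z/9 - (2 + t)/(18*t) (w(t, z) = (z + (2 + t)/(2*t))/(36 - 45) = (z + (2 + t)/(2*t))/(-9) = (z + (2 + t)/(2*t))*(-⅑) = -z/9 - (2 + t)/(18*t))
-w(-1*(-5) + 1, l) = -(-2 - (-1*(-5) + 1) - 2*(-1*(-5) + 1)*(-1))/(18*(-1*(-5) + 1)) = -(-2 - (5 + 1) - 2*(5 + 1)*(-1))/(18*(5 + 1)) = -(-2 - 1*6 - 2*6*(-1))/(18*6) = -(-2 - 6 + 12)/(18*6) = -4/(18*6) = -1*1/27 = -1/27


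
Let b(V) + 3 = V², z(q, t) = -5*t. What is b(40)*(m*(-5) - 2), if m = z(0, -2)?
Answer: -83044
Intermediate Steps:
m = 10 (m = -5*(-2) = 10)
b(V) = -3 + V²
b(40)*(m*(-5) - 2) = (-3 + 40²)*(10*(-5) - 2) = (-3 + 1600)*(-50 - 2) = 1597*(-52) = -83044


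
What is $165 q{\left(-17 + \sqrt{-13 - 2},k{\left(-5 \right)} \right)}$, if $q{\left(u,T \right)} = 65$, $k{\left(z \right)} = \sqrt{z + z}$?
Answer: $10725$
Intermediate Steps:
$k{\left(z \right)} = \sqrt{2} \sqrt{z}$ ($k{\left(z \right)} = \sqrt{2 z} = \sqrt{2} \sqrt{z}$)
$165 q{\left(-17 + \sqrt{-13 - 2},k{\left(-5 \right)} \right)} = 165 \cdot 65 = 10725$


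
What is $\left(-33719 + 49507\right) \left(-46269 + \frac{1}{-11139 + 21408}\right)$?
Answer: $- \frac{7501452851680}{10269} \approx -7.3049 \cdot 10^{8}$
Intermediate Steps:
$\left(-33719 + 49507\right) \left(-46269 + \frac{1}{-11139 + 21408}\right) = 15788 \left(-46269 + \frac{1}{10269}\right) = 15788 \left(- \frac{475136360}{10269}\right) = - \frac{7501452851680}{10269}$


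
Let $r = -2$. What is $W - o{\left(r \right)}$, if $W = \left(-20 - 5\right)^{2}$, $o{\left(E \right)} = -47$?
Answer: $672$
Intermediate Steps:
$W = 625$ ($W = \left(-25\right)^{2} = 625$)
$W - o{\left(r \right)} = 625 - -47 = 625 + 47 = 672$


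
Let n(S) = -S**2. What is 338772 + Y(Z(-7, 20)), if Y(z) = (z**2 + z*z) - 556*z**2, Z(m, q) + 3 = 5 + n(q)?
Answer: -87417044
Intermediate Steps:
Z(m, q) = 2 - q**2 (Z(m, q) = -3 + (5 - q**2) = 2 - q**2)
Y(z) = -554*z**2 (Y(z) = (z**2 + z**2) - 556*z**2 = 2*z**2 - 556*z**2 = -554*z**2)
338772 + Y(Z(-7, 20)) = 338772 - 554*(2 - 1*20**2)**2 = 338772 - 554*(2 - 1*400)**2 = 338772 - 554*(2 - 400)**2 = 338772 - 554*(-398)**2 = 338772 - 554*158404 = 338772 - 87755816 = -87417044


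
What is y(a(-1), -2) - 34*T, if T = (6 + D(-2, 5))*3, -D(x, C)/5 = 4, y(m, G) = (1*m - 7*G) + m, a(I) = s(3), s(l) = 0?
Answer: 1442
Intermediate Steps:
a(I) = 0
y(m, G) = -7*G + 2*m (y(m, G) = (m - 7*G) + m = -7*G + 2*m)
D(x, C) = -20 (D(x, C) = -5*4 = -20)
T = -42 (T = (6 - 20)*3 = -14*3 = -42)
y(a(-1), -2) - 34*T = (-7*(-2) + 2*0) - 34*(-42) = (14 + 0) + 1428 = 14 + 1428 = 1442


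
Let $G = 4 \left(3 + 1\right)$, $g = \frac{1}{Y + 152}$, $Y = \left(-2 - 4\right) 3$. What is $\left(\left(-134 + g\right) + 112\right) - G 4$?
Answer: $- \frac{11523}{134} \approx -85.993$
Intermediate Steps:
$Y = -18$ ($Y = \left(-6\right) 3 = -18$)
$g = \frac{1}{134}$ ($g = \frac{1}{-18 + 152} = \frac{1}{134} \approx 0.0074627$)
$G = 16$ ($G = 4 \cdot 4 = 16$)
$\left(\left(-134 + g\right) + 112\right) - G 4 = \left(\left(-134 + \frac{1}{134}\right) + 112\right) - 16 \cdot 4 = \left(- \frac{17955}{134} + 112\right) - 64 = - \frac{2947}{134} - 64 = - \frac{11523}{134}$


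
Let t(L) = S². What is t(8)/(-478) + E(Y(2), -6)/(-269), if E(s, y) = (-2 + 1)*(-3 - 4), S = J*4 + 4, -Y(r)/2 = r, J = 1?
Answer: -10281/64291 ≈ -0.15991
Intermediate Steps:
Y(r) = -2*r
S = 8 (S = 1*4 + 4 = 4 + 4 = 8)
E(s, y) = 7 (E(s, y) = -1*(-7) = 7)
t(L) = 64 (t(L) = 8² = 64)
t(8)/(-478) + E(Y(2), -6)/(-269) = 64/(-478) + 7/(-269) = 64*(-1/478) + 7*(-1/269) = -32/239 - 7/269 = -10281/64291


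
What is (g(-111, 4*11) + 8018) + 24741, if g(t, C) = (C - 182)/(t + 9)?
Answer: 556926/17 ≈ 32760.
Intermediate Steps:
g(t, C) = (-182 + C)/(9 + t)
(g(-111, 4*11) + 8018) + 24741 = ((-182 + 4*11)/(9 - 111) + 8018) + 24741 = ((-182 + 44)/(-102) + 8018) + 24741 = (-1/102*(-138) + 8018) + 24741 = (23/17 + 8018) + 24741 = 136329/17 + 24741 = 556926/17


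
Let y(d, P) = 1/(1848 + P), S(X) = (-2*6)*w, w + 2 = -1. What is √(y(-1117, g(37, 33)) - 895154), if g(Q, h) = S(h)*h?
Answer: I*√2062724845137/1518 ≈ 946.13*I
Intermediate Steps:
w = -3 (w = -2 - 1 = -3)
S(X) = 36 (S(X) = -2*6*(-3) = -12*(-3) = 36)
g(Q, h) = 36*h
√(y(-1117, g(37, 33)) - 895154) = √(1/(1848 + 36*33) - 895154) = √(1/(1848 + 1188) - 895154) = √(1/3036 - 895154) = √(-2717687543/3036) = I*√2062724845137/1518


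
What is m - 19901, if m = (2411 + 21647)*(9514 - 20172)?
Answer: -256430065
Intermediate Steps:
m = -256410164 (m = 24058*(-10658) = -256410164)
m - 19901 = -256410164 - 19901 = -256430065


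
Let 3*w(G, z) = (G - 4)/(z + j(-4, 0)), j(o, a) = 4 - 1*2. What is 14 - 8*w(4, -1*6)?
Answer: 14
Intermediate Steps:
j(o, a) = 2 (j(o, a) = 4 - 2 = 2)
w(G, z) = (-4 + G)/(3*(2 + z)) (w(G, z) = ((G - 4)/(z + 2))/3 = ((-4 + G)/(2 + z))/3 = (-4 + G)/(3*(2 + z)))
14 - 8*w(4, -1*6) = 14 - 8*(-4 + 4)/(3*(2 - 1*6)) = 14 - 8*0/(3*(2 - 6)) = 14 - 8*0/(3*(-4)) = 14 - 8*(-1)*0/(3*4) = 14 - 8*0 = 14 + 0 = 14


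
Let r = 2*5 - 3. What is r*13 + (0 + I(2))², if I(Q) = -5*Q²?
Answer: 491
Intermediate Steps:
r = 7 (r = 10 - 3 = 7)
r*13 + (0 + I(2))² = 7*13 + (0 - 5*2²)² = 91 + (0 - 5*4)² = 91 + (0 - 20)² = 91 + (-20)² = 91 + 400 = 491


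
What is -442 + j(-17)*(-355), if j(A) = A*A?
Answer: -103037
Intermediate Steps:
j(A) = A**2
-442 + j(-17)*(-355) = -442 + (-17)**2*(-355) = -442 + 289*(-355) = -442 - 102595 = -103037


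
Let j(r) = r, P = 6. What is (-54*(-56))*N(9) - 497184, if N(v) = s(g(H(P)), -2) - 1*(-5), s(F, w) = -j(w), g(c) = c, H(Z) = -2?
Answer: -476016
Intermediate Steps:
s(F, w) = -w
N(v) = 7 (N(v) = -1*(-2) - 1*(-5) = 2 + 5 = 7)
(-54*(-56))*N(9) - 497184 = -54*(-56)*7 - 497184 = 3024*7 - 497184 = 21168 - 497184 = -476016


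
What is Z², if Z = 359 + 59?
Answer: 174724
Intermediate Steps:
Z = 418
Z² = 418² = 174724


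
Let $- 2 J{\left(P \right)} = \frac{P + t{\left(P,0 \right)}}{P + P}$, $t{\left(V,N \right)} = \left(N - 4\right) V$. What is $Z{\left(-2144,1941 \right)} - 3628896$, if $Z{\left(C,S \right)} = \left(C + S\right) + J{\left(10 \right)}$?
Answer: $- \frac{14516393}{4} \approx -3.6291 \cdot 10^{6}$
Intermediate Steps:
$t{\left(V,N \right)} = V \left(-4 + N\right)$ ($t{\left(V,N \right)} = \left(-4 + N\right) V = V \left(-4 + N\right)$)
$J{\left(P \right)} = \frac{3}{4}$ ($J{\left(P \right)} = - \frac{\left(P + P \left(-4 + 0\right)\right) \frac{1}{P + P}}{2} = - \frac{\left(P + P \left(-4\right)\right) \frac{1}{2 P}}{2} = - \frac{\left(P - 4 P\right) \frac{1}{2 P}}{2} = - \frac{- 3 P \frac{1}{2 P}}{2} = \left(- \frac{1}{2}\right) \left(- \frac{3}{2}\right) = \frac{3}{4}$)
$Z{\left(C,S \right)} = \frac{3}{4} + C + S$ ($Z{\left(C,S \right)} = \left(C + S\right) + \frac{3}{4} = \frac{3}{4} + C + S$)
$Z{\left(-2144,1941 \right)} - 3628896 = \left(\frac{3}{4} - 2144 + 1941\right) - 3628896 = - \frac{809}{4} - 3628896 = - \frac{14516393}{4}$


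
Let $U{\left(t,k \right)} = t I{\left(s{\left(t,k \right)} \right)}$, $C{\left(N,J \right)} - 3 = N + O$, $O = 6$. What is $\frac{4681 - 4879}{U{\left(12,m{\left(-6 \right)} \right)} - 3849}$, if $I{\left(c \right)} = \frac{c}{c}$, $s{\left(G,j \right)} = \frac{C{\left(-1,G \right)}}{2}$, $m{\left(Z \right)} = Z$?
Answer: $\frac{66}{1279} \approx 0.051603$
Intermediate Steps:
$C{\left(N,J \right)} = 9 + N$ ($C{\left(N,J \right)} = 3 + \left(N + 6\right) = 3 + \left(6 + N\right) = 9 + N$)
$s{\left(G,j \right)} = 4$ ($s{\left(G,j \right)} = \frac{9 - 1}{2} = 8 \cdot \frac{1}{2} = 4$)
$I{\left(c \right)} = 1$
$U{\left(t,k \right)} = t$ ($U{\left(t,k \right)} = t 1 = t$)
$\frac{4681 - 4879}{U{\left(12,m{\left(-6 \right)} \right)} - 3849} = \frac{4681 - 4879}{12 - 3849} = - \frac{198}{-3837} = \left(-198\right) \left(- \frac{1}{3837}\right) = \frac{66}{1279}$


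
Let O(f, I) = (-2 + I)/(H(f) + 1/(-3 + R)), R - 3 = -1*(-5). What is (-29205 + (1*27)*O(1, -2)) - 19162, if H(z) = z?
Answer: -48457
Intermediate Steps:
R = 8 (R = 3 - 1*(-5) = 3 + 5 = 8)
O(f, I) = (-2 + I)/(1/5 + f) (O(f, I) = (-2 + I)/(f + 1/(-3 + 8)) = (-2 + I)/(f + 1/5) = (-2 + I)/(1/5 + f))
(-29205 + (1*27)*O(1, -2)) - 19162 = (-29205 + (1*27)*(5*(-2 - 2)/(1 + 5*1))) - 19162 = (-29205 + 27*(5*(-4)/(1 + 5))) - 19162 = (-29205 + 27*(5*(-4)/6)) - 19162 = (-29205 + 27*(5*(1/6)*(-4))) - 19162 = (-29205 + 27*(-10/3)) - 19162 = (-29205 - 90) - 19162 = -29295 - 19162 = -48457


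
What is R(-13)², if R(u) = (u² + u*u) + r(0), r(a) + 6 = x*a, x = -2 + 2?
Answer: 110224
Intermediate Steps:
x = 0
r(a) = -6 (r(a) = -6 + 0*a = -6 + 0 = -6)
R(u) = -6 + 2*u² (R(u) = (u² + u*u) - 6 = (u² + u²) - 6 = 2*u² - 6 = -6 + 2*u²)
R(-13)² = (-6 + 2*(-13)²)² = (-6 + 2*169)² = (-6 + 338)² = 332² = 110224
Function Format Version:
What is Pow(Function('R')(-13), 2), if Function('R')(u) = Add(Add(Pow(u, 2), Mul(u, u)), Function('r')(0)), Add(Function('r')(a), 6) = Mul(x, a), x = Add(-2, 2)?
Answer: 110224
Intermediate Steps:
x = 0
Function('r')(a) = -6 (Function('r')(a) = Add(-6, Mul(0, a)) = Add(-6, 0) = -6)
Function('R')(u) = Add(-6, Mul(2, Pow(u, 2))) (Function('R')(u) = Add(Add(Pow(u, 2), Mul(u, u)), -6) = Add(Add(Pow(u, 2), Pow(u, 2)), -6) = Add(Mul(2, Pow(u, 2)), -6) = Add(-6, Mul(2, Pow(u, 2))))
Pow(Function('R')(-13), 2) = Pow(Add(-6, Mul(2, Pow(-13, 2))), 2) = Pow(Add(-6, Mul(2, 169)), 2) = Pow(Add(-6, 338), 2) = Pow(332, 2) = 110224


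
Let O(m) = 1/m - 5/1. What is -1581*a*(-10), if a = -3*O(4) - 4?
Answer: 324105/2 ≈ 1.6205e+5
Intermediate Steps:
O(m) = -5 + 1/m (O(m) = 1/m - 5/1 = 1/m - 5*1 = 1/m - 5 = -5 + 1/m)
a = 41/4 (a = -3*(-5 + 1/4) - 4 = -3*(-5 + ¼) - 4 = -3*(-19/4) - 4 = 57/4 - 4 = 41/4 ≈ 10.250)
-1581*a*(-10) = -64821*(-10)/4 = -1581*(-205/2) = 324105/2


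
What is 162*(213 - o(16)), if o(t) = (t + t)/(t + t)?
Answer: 34344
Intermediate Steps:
o(t) = 1 (o(t) = (2*t)/((2*t)) = (2*t)*(1/(2*t)) = 1)
162*(213 - o(16)) = 162*(213 - 1*1) = 162*(213 - 1) = 162*212 = 34344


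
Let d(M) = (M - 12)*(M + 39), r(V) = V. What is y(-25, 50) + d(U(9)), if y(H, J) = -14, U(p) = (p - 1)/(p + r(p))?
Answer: -38054/81 ≈ -469.80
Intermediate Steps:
U(p) = (-1 + p)/(2*p) (U(p) = (p - 1)/(p + p) = (-1 + p)/((2*p)) = (-1 + p)*(1/(2*p)) = (-1 + p)/(2*p))
d(M) = (-12 + M)*(39 + M)
y(-25, 50) + d(U(9)) = -14 + (-468 + ((½)*(-1 + 9)/9)² + 27*((½)*(-1 + 9)/9)) = -14 + (-468 + ((½)*(⅑)*8)² + 27*((½)*(⅑)*8)) = -14 + (-468 + (4/9)² + 27*(4/9)) = -14 + (-468 + 16/81 + 12) = -14 - 36920/81 = -38054/81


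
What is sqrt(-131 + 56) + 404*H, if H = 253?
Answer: 102212 + 5*I*sqrt(3) ≈ 1.0221e+5 + 8.6602*I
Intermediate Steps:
sqrt(-131 + 56) + 404*H = sqrt(-131 + 56) + 404*253 = sqrt(-75) + 102212 = 5*I*sqrt(3) + 102212 = 102212 + 5*I*sqrt(3)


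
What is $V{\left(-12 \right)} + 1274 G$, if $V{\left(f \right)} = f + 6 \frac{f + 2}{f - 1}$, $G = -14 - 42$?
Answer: $- \frac{927568}{13} \approx -71351.0$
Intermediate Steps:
$G = -56$ ($G = -14 - 42 = -56$)
$V{\left(f \right)} = f + \frac{6 \left(2 + f\right)}{-1 + f}$ ($V{\left(f \right)} = f + 6 \frac{2 + f}{-1 + f} = f + \frac{6 \left(2 + f\right)}{-1 + f}$)
$V{\left(-12 \right)} + 1274 G = \frac{12 + \left(-12\right)^{2} + 5 \left(-12\right)}{-1 - 12} + 1274 \left(-56\right) = \frac{12 + 144 - 60}{-13} - 71344 = \left(- \frac{1}{13}\right) 96 - 71344 = - \frac{96}{13} - 71344 = - \frac{927568}{13}$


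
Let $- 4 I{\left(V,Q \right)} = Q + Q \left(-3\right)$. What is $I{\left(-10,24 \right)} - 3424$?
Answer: $-3412$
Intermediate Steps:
$I{\left(V,Q \right)} = \frac{Q}{2}$ ($I{\left(V,Q \right)} = - \frac{Q + Q \left(-3\right)}{4} = - \frac{Q - 3 Q}{4} = - \frac{\left(-2\right) Q}{4} = \frac{Q}{2}$)
$I{\left(-10,24 \right)} - 3424 = \frac{1}{2} \cdot 24 - 3424 = 12 - 3424 = -3412$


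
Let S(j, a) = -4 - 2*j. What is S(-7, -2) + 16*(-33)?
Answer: -518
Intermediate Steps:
S(j, a) = -4 - 2*j
S(-7, -2) + 16*(-33) = (-4 - 2*(-7)) + 16*(-33) = (-4 + 14) - 528 = 10 - 528 = -518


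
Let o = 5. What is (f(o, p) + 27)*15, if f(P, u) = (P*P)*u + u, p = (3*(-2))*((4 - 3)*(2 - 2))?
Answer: 405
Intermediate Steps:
p = 0 (p = -6*0 = 0)
f(P, u) = u + u*P**2 (f(P, u) = P**2*u + u = u*P**2 + u = u + u*P**2)
(f(o, p) + 27)*15 = (0*(1 + 5**2) + 27)*15 = (0*(1 + 25) + 27)*15 = (0*26 + 27)*15 = (0 + 27)*15 = 27*15 = 405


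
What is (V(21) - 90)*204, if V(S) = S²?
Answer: 71604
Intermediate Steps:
(V(21) - 90)*204 = (21² - 90)*204 = (441 - 90)*204 = 351*204 = 71604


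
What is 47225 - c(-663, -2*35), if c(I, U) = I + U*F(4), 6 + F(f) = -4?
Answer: 47188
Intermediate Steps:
F(f) = -10 (F(f) = -6 - 4 = -10)
c(I, U) = I - 10*U (c(I, U) = I + U*(-10) = I - 10*U)
47225 - c(-663, -2*35) = 47225 - (-663 - (-20)*35) = 47225 - (-663 - 10*(-70)) = 47225 - (-663 + 700) = 47225 - 1*37 = 47225 - 37 = 47188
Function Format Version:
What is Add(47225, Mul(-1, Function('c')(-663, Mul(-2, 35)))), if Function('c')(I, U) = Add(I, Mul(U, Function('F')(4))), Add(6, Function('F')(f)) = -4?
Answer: 47188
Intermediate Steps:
Function('F')(f) = -10 (Function('F')(f) = Add(-6, -4) = -10)
Function('c')(I, U) = Add(I, Mul(-10, U)) (Function('c')(I, U) = Add(I, Mul(U, -10)) = Add(I, Mul(-10, U)))
Add(47225, Mul(-1, Function('c')(-663, Mul(-2, 35)))) = Add(47225, Mul(-1, Add(-663, Mul(-10, Mul(-2, 35))))) = Add(47225, Mul(-1, Add(-663, Mul(-10, -70)))) = Add(47225, Mul(-1, Add(-663, 700))) = Add(47225, Mul(-1, 37)) = Add(47225, -37) = 47188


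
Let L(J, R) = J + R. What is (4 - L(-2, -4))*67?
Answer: 670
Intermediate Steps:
(4 - L(-2, -4))*67 = (4 - (-2 - 4))*67 = (4 - 1*(-6))*67 = (4 + 6)*67 = 10*67 = 670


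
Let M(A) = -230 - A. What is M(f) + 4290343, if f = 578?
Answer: 4289535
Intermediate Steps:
M(f) + 4290343 = (-230 - 1*578) + 4290343 = (-230 - 578) + 4290343 = -808 + 4290343 = 4289535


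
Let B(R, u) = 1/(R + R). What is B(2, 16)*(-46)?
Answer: -23/2 ≈ -11.500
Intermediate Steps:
B(R, u) = 1/(2*R)
B(2, 16)*(-46) = ((1/2)/2)*(-46) = ((1/2)*(1/2))*(-46) = (1/4)*(-46) = -23/2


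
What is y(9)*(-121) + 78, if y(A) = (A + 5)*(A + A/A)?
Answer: -16862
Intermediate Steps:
y(A) = (1 + A)*(5 + A) (y(A) = (5 + A)*(A + 1) = (5 + A)*(1 + A) = (1 + A)*(5 + A))
y(9)*(-121) + 78 = (5 + 9² + 6*9)*(-121) + 78 = (5 + 81 + 54)*(-121) + 78 = 140*(-121) + 78 = -16940 + 78 = -16862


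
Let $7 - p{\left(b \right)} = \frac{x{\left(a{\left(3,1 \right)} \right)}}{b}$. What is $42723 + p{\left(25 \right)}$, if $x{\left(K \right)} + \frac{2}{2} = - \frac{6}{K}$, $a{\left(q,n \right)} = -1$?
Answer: $\frac{213649}{5} \approx 42730.0$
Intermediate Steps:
$x{\left(K \right)} = -1 - \frac{6}{K}$
$p{\left(b \right)} = 7 - \frac{5}{b}$ ($p{\left(b \right)} = 7 - \frac{\frac{1}{-1} \left(-6 - -1\right)}{b} = 7 - \frac{\left(-1\right) \left(-6 + 1\right)}{b} = 7 - \frac{\left(-1\right) \left(-5\right)}{b} = 7 - \frac{5}{b}$)
$42723 + p{\left(25 \right)} = 42723 + \left(7 - \frac{5}{25}\right) = 42723 + \left(7 - \frac{1}{5}\right) = 42723 + \frac{34}{5} = \frac{213649}{5}$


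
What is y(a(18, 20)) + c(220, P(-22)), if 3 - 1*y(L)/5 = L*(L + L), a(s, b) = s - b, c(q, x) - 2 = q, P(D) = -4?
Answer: 197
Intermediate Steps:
c(q, x) = 2 + q
y(L) = 15 - 10*L² (y(L) = 15 - 5*L*(L + L) = 15 - 5*L*2*L = 15 - 10*L²)
y(a(18, 20)) + c(220, P(-22)) = (15 - 10*(18 - 1*20)²) + (2 + 220) = (15 - 10*(18 - 20)²) + 222 = (15 - 10*(-2)²) + 222 = (15 - 10*4) + 222 = (15 - 40) + 222 = -25 + 222 = 197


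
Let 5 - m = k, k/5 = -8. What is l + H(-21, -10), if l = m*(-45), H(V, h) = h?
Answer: -2035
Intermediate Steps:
k = -40 (k = 5*(-8) = -40)
m = 45 (m = 5 - 1*(-40) = 5 + 40 = 45)
l = -2025 (l = 45*(-45) = -2025)
l + H(-21, -10) = -2025 - 10 = -2035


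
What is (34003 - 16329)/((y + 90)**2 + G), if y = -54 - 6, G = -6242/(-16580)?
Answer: 146517460/7464121 ≈ 19.630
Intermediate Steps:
G = 3121/8290 (G = -6242*(-1/16580) = 3121/8290 ≈ 0.37648)
y = -60
(34003 - 16329)/((y + 90)**2 + G) = (34003 - 16329)/((-60 + 90)**2 + 3121/8290) = 17674/(30**2 + 3121/8290) = 17674/(900 + 3121/8290) = 17674/(7464121/8290) = 17674*(8290/7464121) = 146517460/7464121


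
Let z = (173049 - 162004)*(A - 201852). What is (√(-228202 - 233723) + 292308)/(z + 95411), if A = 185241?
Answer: -73077/45843271 - 15*I*√2053/183373084 ≈ -0.0015941 - 3.7064e-6*I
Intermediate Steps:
z = -183468495 (z = (173049 - 162004)*(185241 - 201852) = 11045*(-16611) = -183468495)
(√(-228202 - 233723) + 292308)/(z + 95411) = (√(-228202 - 233723) + 292308)/(-183468495 + 95411) = (√(-461925) + 292308)/(-183373084) = (15*I*√2053 + 292308)*(-1/183373084) = (292308 + 15*I*√2053)*(-1/183373084) = -73077/45843271 - 15*I*√2053/183373084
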